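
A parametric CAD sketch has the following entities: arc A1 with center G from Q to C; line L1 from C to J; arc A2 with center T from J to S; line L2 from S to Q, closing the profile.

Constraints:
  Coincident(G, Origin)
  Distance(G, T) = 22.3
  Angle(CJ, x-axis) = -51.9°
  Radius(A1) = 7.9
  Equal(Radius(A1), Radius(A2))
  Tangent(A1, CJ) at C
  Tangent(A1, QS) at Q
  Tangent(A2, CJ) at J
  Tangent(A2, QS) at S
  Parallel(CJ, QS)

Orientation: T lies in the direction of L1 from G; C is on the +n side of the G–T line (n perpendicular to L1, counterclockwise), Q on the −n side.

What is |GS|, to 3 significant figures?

23.7

The slot axis is L1's direction at -51.9°, so u = (cos -51.9°, sin -51.9°) = (0.617, -0.787) and n = (−sin -51.9°, cos -51.9°) = (0.787, 0.617). G is at the origin and T lies 22.3 along u from G, so T = 22.3·u = (13.8, -17.5). Tangency of A1 to both parallel lines with radius 7.9 puts C and Q at G ± 7.9·n: C = (6.22, 4.87), Q = (-6.22, -4.87). Equal radii place J and S the same way about T: J = T + 7.9·n = (20.0, -12.7), S = T − 7.9·n = (7.54, -22.4). Then |GS| = |S − G| = 23.7.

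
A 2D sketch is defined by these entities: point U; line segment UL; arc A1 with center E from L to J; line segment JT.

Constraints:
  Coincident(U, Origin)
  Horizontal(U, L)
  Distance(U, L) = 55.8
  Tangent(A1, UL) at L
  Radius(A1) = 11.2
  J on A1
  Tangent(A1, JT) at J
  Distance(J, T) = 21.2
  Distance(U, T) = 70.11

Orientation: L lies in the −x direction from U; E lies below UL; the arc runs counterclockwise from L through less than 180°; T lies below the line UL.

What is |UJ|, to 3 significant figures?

68.1

U is at the origin; U and L share the same y with |UL| = 55.8 and L on the −x side, so L = (-55.8, 0.00). Tangency of A1 to UL means the radius EL is perpendicular to UL, so E = L + (0, -11.2) = (-55.8, -11.2). Since EJ ⟂ JT (tangency), |ET| = √(11.2² + 21.2²) = 24.0 regardless of where J sits on A1. So T lies on both circle(U, 70.11) and circle(E, 24.0); the below-UL intersection is T = (-61.0, -34.6). J is the foot of the tangent from T: J = (-66.6, -14.2).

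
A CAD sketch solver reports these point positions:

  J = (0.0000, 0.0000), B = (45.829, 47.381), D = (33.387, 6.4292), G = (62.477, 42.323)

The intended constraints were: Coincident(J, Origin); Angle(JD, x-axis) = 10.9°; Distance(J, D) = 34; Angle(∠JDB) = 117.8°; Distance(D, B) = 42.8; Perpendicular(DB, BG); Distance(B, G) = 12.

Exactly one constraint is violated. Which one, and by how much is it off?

Distance(B, G) = 12 — off by 5.40.

J = (0.00, 0.00) ✓; JD at 10.90° ✓; |JD| = 34.00 ✓; ∠JDB = 117.8° ✓; |DB| = 42.80 ✓; ∠(DB, BG) = 90.00° ✓; |BG| = 17.40 ✗.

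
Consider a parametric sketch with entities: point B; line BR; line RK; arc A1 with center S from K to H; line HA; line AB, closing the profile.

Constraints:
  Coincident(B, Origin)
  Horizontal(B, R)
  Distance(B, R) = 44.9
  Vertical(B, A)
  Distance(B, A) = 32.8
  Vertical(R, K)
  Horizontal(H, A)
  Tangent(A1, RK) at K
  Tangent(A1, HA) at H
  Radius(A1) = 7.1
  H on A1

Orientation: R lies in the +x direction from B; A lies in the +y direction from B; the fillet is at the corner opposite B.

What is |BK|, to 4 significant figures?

51.73

The virtual corner opposite B is at (44.90, 32.80). Since A1 is tangent to RK there, SK ⟂ RK and A1 meets HA tangentially, so SH is at right angles to HA, with radius 7.1, so the center S sits 7.1 in from both sides at S = (37.80, 25.70). That places the tangent points at K = (44.90, 25.70) on RK and H = (37.80, 32.80) on HA. Then |BK| = |K − B| = 51.73.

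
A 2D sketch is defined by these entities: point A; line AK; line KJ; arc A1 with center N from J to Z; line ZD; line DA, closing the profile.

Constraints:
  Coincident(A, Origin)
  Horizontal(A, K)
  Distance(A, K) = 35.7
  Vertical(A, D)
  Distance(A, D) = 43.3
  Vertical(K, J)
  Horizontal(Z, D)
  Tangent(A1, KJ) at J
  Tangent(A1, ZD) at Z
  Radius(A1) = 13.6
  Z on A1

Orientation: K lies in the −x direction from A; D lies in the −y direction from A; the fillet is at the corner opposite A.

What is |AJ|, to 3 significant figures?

46.4

The virtual corner opposite A is at (-35.7, -43.3). Tangency of A1 to KJ means the radius NJ is perpendicular to KJ and A1 meets ZD tangentially, so NZ is at right angles to ZD, with radius 13.6, so the center N sits 13.6 in from both sides at N = (-22.1, -29.7). That places the tangent points at J = (-35.7, -29.7) on KJ and Z = (-22.1, -43.3) on ZD. Then |AJ| = |J − A| = 46.4.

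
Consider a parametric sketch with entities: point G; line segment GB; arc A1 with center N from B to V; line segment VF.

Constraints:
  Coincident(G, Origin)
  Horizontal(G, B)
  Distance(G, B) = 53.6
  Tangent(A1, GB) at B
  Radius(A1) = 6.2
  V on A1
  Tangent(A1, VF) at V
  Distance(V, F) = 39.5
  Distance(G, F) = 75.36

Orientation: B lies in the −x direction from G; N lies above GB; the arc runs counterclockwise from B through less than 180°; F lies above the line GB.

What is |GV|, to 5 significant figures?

48.391

Checks: |NV| = 6.200 ✓; ∠(NV, VF) = 90.00° ✓; |VF| = 39.50 ✓; |GF| = 75.36 ✓.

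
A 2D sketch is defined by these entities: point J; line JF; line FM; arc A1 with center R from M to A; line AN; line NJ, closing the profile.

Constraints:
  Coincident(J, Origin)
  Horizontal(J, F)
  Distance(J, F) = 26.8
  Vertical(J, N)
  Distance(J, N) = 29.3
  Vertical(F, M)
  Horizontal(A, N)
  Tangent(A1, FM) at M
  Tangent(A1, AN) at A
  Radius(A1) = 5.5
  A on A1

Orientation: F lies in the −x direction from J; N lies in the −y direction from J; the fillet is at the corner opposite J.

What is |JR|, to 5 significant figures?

31.939

J is at the origin; JF is horizontal with |JF| = 26.8 and F on the −x side, so F = (-26.800, 0.0000). JN is vertical with |JN| = 29.3 and N on the −y side, so N = (0.0000, -29.300). The virtual corner opposite J is at (-26.800, -29.300). Tangency of A1 to FM means the radius RM is perpendicular to FM and since A1 is tangent to AN there, RA ⟂ AN, with radius 5.5, so the center R sits 5.5 in from both sides at R = (-21.300, -23.800). Then |JR| = |R − J| = 31.939.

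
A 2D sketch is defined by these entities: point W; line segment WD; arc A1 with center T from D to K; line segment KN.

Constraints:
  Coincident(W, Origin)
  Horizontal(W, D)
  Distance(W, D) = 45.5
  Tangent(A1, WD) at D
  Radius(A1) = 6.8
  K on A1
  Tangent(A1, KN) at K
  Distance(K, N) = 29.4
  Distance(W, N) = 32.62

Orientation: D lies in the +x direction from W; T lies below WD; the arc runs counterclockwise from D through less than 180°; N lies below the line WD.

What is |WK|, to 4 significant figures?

40.40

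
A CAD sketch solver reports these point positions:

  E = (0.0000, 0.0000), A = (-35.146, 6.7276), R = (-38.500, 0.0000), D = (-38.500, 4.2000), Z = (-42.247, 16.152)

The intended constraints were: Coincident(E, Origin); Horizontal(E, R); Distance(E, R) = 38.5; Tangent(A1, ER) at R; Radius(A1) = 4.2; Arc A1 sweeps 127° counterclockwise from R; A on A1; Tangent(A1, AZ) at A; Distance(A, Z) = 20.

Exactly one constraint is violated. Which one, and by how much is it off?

Distance(A, Z) = 20 — off by 8.20.

E = (0.00, 0.00) ✓; E.y = 0.00, R.y = 0.00 ✓; |ER| = 38.50 ✓; ∠(DR, RE) = 90.00° ✓; |DR| = 4.200 ✓; bearing(D→A) − bearing(D→R) = 127.0° ✓; |DA| = 4.200 ✓; ∠(DA, AZ) = 90.01° ✓; |AZ| = 11.80 ✗.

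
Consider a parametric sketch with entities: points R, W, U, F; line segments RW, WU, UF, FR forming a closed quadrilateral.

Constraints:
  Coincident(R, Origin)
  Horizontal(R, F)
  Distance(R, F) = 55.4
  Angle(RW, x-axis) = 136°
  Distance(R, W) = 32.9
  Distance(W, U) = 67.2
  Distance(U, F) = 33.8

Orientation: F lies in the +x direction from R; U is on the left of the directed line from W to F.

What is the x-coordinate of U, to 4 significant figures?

42.98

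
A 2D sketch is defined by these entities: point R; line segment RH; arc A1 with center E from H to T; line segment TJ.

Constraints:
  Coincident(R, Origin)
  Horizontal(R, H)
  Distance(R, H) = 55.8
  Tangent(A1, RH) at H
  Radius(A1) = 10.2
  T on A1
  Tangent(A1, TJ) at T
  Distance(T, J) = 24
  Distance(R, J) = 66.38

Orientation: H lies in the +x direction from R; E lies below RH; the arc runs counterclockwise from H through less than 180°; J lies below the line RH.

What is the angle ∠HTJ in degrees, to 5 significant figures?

123.72°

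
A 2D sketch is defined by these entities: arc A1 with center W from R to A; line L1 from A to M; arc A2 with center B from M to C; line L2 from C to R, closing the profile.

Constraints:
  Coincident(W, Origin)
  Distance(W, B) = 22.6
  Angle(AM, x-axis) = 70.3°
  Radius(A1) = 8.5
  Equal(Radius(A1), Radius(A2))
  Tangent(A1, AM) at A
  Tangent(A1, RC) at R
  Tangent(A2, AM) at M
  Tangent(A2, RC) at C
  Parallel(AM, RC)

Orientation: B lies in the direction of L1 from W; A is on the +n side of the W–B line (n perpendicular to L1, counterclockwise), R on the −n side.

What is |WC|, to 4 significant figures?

24.15

Tangency of A1 to both parallel lines with radius 8.5 puts A and R at W ± 8.5·n: A = (-8.002, 2.865), R = (8.002, -2.865). Equal radii place M and C the same way about B: M = B + 8.5·n = (-0.3841, 24.14), C = B − 8.5·n = (15.62, 18.41). Then |WC| = |C − W| = 24.15.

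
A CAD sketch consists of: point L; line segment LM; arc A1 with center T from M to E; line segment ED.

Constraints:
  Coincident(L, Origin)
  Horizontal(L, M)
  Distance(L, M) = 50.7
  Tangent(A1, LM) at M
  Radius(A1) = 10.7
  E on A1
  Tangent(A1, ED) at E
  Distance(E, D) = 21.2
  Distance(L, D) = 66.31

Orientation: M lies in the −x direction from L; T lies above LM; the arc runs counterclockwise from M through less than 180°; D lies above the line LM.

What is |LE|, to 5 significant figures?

46.443

L is at the origin; L and M share the same y with |LM| = 50.7 and M on the −x side, so M = (-50.700, 0.0000). The tangent condition forces TM to be normal to LM, so T = M + (0, 10.7) = (-50.700, 10.700). Since TE ⟂ ED (tangency), |TD| = √(10.7² + 21.2²) = 23.747 regardless of where E sits on A1. So D lies on both circle(L, 66.31) and circle(T, 23.747); the above-LM intersection is D = (-57.202, 33.540). E is the foot of the tangent from D: E = (-42.833, 17.953).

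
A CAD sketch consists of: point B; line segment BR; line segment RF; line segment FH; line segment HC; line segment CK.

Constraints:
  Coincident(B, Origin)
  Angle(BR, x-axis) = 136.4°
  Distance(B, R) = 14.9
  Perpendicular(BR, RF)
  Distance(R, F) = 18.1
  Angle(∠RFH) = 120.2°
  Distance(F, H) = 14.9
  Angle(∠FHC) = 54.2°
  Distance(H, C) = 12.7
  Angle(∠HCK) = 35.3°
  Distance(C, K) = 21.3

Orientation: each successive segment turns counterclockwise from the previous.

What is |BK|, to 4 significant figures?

34.36

∠FHC = 54.2° gives HC at 52.00° from the x-axis; with |HC| = 12.7, C = (-11.30, -7.133). ∠HCK = 35.3° gives CK at -163.3° from the x-axis; with |CK| = 21.3, K = (-31.70, -13.25). Then |BK| = |K − B| = 34.36.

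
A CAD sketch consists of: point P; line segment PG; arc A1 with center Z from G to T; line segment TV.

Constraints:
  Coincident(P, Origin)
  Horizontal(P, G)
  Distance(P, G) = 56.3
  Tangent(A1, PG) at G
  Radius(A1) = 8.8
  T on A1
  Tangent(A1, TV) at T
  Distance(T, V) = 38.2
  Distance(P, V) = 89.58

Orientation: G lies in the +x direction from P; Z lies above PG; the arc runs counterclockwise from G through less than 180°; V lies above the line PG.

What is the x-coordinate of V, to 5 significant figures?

80.228

P is at the origin; PG is horizontal with |PG| = 56.3 and G on the +x side, so G = (56.300, 0.0000). Since A1 is tangent to PG there, ZG ⟂ PG, so Z = G + (0, 8.8) = (56.300, 8.8000). Since ZT ⟂ TV (tangency), |ZV| = √(8.8² + 38.2²) = 39.201 regardless of where T sits on A1. So V lies on both circle(P, 89.58) and circle(Z, 39.201); the above-PG intersection is V = (80.228, 39.851). T is the foot of the tangent from V: T = (64.298, 5.1304).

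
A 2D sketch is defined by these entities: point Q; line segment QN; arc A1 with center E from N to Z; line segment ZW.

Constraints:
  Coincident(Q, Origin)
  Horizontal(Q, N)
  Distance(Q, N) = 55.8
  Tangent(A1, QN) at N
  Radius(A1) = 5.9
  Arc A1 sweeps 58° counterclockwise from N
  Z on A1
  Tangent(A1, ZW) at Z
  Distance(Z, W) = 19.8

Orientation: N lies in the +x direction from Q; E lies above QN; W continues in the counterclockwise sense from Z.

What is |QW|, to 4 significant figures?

73.93

Q is at the origin; Q and N share the same y with |QN| = 55.8 and N on the +x side, so N = (55.80, 0.000). Since A1 is tangent to QN there, EN ⟂ QN, so E = N + (0, 5.9) = (55.80, 5.900). On A1, N sits at bearing -90° from E; a 58° counterclockwise sweep puts Z at bearing -32°, so Z = E + 5.9·(cos -32°, sin -32°) = (60.80, 2.773). The tangent condition forces EZ to be normal to ZW, so ZW runs along (−sin -32°, cos -32°); with |ZW| = 19.8, W = (71.30, 19.56). Then |QW| = |W − Q| = 73.93.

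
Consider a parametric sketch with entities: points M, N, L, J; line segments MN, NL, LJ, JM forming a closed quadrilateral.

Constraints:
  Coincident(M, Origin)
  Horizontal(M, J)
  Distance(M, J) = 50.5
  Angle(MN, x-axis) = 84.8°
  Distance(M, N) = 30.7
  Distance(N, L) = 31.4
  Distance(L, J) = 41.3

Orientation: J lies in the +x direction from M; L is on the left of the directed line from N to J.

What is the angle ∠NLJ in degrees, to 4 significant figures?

101.6°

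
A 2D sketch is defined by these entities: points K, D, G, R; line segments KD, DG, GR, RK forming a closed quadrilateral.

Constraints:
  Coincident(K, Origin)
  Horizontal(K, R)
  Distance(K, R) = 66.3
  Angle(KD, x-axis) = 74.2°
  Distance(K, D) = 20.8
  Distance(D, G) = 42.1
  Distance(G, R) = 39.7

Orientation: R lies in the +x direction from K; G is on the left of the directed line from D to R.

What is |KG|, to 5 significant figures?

56.629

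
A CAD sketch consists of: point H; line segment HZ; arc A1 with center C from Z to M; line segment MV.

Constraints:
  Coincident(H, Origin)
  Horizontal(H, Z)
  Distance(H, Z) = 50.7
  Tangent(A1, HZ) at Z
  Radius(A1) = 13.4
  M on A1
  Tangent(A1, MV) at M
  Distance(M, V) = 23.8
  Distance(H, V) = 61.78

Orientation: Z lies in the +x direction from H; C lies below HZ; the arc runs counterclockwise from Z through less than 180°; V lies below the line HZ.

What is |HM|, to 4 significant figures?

42.31

Checks: |CM| = 13.40 ✓; ∠(CM, MV) = 90.00° ✓; |MV| = 23.80 ✓; |HV| = 61.78 ✓.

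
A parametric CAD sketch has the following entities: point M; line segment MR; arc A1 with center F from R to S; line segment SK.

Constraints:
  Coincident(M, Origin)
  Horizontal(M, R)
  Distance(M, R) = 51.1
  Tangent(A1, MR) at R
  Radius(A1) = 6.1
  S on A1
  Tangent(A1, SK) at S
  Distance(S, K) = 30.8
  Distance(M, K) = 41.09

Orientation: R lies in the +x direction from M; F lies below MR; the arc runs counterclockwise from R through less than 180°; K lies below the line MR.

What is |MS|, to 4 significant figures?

46.05

Checks: |FS| = 6.100 ✓; ∠(FS, SK) = 90.00° ✓; |SK| = 30.80 ✓; |MK| = 41.09 ✓.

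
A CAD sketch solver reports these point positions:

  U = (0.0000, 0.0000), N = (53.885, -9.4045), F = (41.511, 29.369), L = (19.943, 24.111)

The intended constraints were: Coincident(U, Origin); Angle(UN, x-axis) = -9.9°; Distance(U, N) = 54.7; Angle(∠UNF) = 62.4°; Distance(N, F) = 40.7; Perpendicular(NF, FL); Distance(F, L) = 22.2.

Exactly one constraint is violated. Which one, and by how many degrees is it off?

Perpendicular(NF, FL) — off by 4.00°.

U = (0.00, 0.00) ✓; UN at -9.900° ✓; |UN| = 54.70 ✓; ∠UNF = 62.40° ✓; |NF| = 40.70 ✓; ∠(NF, FL) = 86.00° ✗; |FL| = 22.20 ✓.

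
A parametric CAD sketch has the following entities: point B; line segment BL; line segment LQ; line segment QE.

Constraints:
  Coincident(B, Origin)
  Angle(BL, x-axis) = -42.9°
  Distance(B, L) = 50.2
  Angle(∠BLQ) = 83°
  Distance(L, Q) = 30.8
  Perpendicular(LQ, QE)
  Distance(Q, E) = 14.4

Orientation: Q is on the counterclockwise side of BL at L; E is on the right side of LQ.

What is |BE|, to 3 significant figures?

68.8

B is at the origin; BL runs at -42.9° with length 50.2, so L = 50.2·(cos -42.9°, sin -42.9°) = (36.8, -34.2). ∠BLQ = 83.0°, so LQ runs at -42.9° + (180° − 83.0°) = 54.1° from the x-axis; with |LQ| = 30.8, Q = L + 30.8·(cos 54.1°, sin 54.1°) = (54.8, -9.22). LQ is perpendicular to QE; with |QE| = 14.4 on the right of LQ, E = Q + 14.4·(0.810, -0.586) = (66.5, -17.7). Then |BE| = |E − B| = 68.8.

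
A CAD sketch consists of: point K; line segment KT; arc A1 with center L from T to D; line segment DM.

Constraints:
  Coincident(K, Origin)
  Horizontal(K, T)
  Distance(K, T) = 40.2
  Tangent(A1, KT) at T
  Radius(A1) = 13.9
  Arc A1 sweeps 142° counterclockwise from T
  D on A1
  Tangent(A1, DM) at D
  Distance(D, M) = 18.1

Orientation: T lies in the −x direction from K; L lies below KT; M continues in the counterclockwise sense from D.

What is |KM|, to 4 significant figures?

49.86

On A1, T sits at bearing 90° from L; a 142° counterclockwise sweep puts D at bearing 232°, so D = L + 13.9·(cos 232°, sin 232°) = (-48.76, -24.85). The tangent condition forces LD to be normal to DM, so DM runs along (−sin 232°, cos 232°); with |DM| = 18.1, M = (-34.49, -36.00). Then |KM| = |M − K| = 49.86.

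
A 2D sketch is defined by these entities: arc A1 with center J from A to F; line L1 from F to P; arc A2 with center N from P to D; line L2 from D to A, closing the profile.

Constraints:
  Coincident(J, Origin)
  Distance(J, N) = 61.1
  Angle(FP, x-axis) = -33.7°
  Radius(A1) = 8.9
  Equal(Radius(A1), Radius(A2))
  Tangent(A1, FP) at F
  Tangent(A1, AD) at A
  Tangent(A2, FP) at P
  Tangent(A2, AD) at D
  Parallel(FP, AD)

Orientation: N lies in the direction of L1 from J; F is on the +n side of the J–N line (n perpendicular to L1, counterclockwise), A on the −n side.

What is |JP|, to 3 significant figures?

61.7

The slot axis is L1's direction at -33.7°, so u = (cos -33.7°, sin -33.7°) = (0.832, -0.555) and n = (−sin -33.7°, cos -33.7°) = (0.555, 0.832). J is at the origin and N lies 61.1 along u from J, so N = 61.1·u = (50.8, -33.9). Tangency of A1 to both parallel lines with radius 8.9 puts F and A at J ± 8.9·n: F = (4.94, 7.40), A = (-4.94, -7.40). Equal radii place P and D the same way about N: P = N + 8.9·n = (55.8, -26.5), D = N − 8.9·n = (45.9, -41.3). Then |JP| = |P − J| = 61.7.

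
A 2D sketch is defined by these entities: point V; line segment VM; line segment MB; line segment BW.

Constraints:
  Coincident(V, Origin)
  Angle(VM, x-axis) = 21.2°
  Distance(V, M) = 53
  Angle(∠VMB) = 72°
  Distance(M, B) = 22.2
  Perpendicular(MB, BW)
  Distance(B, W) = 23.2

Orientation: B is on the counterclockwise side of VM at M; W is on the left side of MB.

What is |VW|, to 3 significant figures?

27.8

V is at the origin; VM runs at 21.2° with length 53.0, so M = 53.0·(cos 21.2°, sin 21.2°) = (49.4, 19.2). ∠VMB = 72.0°, so MB runs at 21.2° + (180° − 72.0°) = 129° from the x-axis; with |MB| = 22.2, B = M + 22.2·(cos 129°, sin 129°) = (35.4, 36.4). MB is perpendicular to BW; with |BW| = 23.2 on the left of MB, W = B + 23.2·(-0.775, -0.632) = (17.4, 21.7). Then |VW| = |W − V| = 27.8.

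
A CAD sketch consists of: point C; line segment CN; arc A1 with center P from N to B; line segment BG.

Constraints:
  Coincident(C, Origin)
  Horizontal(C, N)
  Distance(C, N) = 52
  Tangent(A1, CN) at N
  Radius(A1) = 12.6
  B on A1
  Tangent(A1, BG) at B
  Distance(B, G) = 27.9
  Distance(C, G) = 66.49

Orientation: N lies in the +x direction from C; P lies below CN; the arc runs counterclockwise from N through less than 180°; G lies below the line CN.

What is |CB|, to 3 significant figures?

43.8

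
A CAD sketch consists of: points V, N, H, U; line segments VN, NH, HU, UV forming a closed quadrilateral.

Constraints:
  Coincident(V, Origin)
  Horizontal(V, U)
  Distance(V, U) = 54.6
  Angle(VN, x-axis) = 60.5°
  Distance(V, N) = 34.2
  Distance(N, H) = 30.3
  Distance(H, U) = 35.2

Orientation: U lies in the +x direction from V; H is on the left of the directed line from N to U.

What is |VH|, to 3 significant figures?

58.0

Checks: V.y = 0.00, U.y = 0.00 ✓; |NH| = 30.30 ✓; |HU| = 35.20 ✓.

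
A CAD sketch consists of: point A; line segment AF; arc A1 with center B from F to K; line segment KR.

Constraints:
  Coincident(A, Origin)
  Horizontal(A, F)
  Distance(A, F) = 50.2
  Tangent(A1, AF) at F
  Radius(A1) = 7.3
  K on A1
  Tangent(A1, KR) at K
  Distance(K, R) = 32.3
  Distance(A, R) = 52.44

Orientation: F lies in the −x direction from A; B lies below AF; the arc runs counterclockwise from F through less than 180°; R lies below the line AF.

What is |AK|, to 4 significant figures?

57.24

A is at the origin; A and F share the same y with |AF| = 50.2 and F on the −x side, so F = (-50.20, 0.000). Tangency of A1 to AF means the radius BF is perpendicular to AF, so B = F + (0, -7.3) = (-50.20, -7.300). Since BK ⟂ KR (tangency), |BR| = √(7.3² + 32.3²) = 33.11 regardless of where K sits on A1. So R lies on both circle(A, 52.44) and circle(B, 33.11); the below-AF intersection is R = (-36.64, -37.51). K is the foot of the tangent from R: K = (-56.04, -11.68).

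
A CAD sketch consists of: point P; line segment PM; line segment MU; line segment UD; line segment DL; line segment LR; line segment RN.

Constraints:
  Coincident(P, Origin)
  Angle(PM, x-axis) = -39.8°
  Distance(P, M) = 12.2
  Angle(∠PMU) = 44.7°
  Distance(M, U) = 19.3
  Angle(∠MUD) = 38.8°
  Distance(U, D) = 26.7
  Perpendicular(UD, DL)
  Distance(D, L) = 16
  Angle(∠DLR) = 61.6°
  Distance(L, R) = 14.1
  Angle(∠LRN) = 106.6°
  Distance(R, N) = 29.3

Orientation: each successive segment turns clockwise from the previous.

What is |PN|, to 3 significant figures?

20.5

P is at the origin; PM runs at -39.8° with length 12.2, so M = (9.37, -7.81). ∠PMU = 44.7° gives MU at -175° from the x-axis; with |MU| = 19.3, U = (-9.86, -9.46). ∠MUD = 38.8° gives UD at 43.7° from the x-axis; with |UD| = 26.7, D = (9.45, 8.99). UD ⟂ DL, so DL runs at -46.3°; with |DL| = 16.0, L = (20.5, -2.58). ∠DLR = 61.6° gives LR at -165° from the x-axis; with |LR| = 14.1, R = (6.90, -6.30). ∠LRN = 106.6° gives RN at 122° from the x-axis; with |RN| = 29.3, N = (-8.58, 18.6). Then |PN| = |N − P| = 20.5.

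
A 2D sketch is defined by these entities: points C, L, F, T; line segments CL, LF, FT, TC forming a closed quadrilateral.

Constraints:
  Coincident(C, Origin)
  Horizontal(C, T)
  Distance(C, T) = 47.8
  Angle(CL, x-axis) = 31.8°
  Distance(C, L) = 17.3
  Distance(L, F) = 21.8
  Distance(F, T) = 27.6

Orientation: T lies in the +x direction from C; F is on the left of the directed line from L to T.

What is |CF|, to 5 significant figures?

39.043

Checks: |LF| = 21.80 ✓; |FT| = 27.60 ✓.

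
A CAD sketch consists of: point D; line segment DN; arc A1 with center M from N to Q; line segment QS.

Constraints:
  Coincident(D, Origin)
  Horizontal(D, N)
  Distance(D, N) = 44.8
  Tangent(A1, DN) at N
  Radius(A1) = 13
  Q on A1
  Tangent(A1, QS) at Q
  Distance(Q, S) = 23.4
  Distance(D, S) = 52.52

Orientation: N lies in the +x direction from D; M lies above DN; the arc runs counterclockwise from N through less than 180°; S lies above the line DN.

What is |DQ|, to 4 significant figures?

58.07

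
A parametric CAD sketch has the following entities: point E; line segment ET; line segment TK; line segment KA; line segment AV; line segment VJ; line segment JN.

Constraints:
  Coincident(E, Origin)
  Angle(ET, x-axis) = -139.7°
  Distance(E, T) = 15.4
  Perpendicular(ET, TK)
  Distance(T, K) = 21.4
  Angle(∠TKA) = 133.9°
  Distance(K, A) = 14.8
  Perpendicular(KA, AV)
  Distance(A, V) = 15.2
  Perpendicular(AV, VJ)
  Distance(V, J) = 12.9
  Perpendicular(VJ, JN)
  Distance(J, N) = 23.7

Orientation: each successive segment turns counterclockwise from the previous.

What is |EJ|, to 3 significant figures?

12.3

E is at the origin; ET runs at -139.7° with length 15.4, so T = (-11.7, -9.96). The perpendicularity gives TK at right angles to ET, so TK runs at -49.7°; with |TK| = 21.4, K = (2.10, -26.3). ∠TKA = 133.9° gives KA at -3.60° from the x-axis; with |KA| = 14.8, A = (16.9, -27.2). The perpendicularity gives AV at right angles to KA, so AV runs at 86.4°; with |AV| = 15.2, V = (17.8, -12.0). AV ⟂ VJ, so VJ runs at 176°; with |VJ| = 12.9, J = (4.95, -11.2). Then |EJ| = |J − E| = 12.3.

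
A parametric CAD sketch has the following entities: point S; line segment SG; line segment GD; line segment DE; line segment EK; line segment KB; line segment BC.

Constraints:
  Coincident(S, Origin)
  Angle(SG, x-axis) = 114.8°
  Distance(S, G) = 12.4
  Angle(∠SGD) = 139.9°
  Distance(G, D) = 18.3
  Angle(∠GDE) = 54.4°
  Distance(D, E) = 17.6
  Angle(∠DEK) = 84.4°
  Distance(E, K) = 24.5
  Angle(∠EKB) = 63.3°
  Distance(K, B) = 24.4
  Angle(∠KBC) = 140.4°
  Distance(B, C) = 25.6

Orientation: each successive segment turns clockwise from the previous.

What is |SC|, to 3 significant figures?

47.5

S is at the origin; SG runs at 114.8° with length 12.4, so G = (-5.20, 11.3). ∠SGD = 139.9° gives GD at 74.7° from the x-axis; with |GD| = 18.3, D = (-0.372, 28.9). ∠GDE = 54.4° gives DE at -50.9° from the x-axis; with |DE| = 17.6, E = (10.7, 15.2). ∠DEK = 84.4° gives EK at -146° from the x-axis; with |EK| = 24.5, K = (-9.70, 1.73). ∠EKB = 63.3° gives KB at 96.8° from the x-axis; with |KB| = 24.4, B = (-12.6, 26.0). ∠KBC = 140.4° gives BC at 57.2° from the x-axis; with |BC| = 25.6, C = (1.28, 47.5). Then |SC| = |C − S| = 47.5.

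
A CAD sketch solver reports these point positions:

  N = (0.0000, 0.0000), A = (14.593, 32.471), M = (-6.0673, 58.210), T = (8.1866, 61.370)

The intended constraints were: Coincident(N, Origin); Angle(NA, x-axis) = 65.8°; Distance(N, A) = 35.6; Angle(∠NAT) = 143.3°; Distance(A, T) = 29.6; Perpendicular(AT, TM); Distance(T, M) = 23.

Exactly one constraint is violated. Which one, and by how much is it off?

Distance(T, M) = 23 — off by 8.40.

N = (0.00, 0.00) ✓; NA at 65.80° ✓; |NA| = 35.60 ✓; ∠NAT = 143.3° ✓; |AT| = 29.60 ✓; ∠(AT, TM) = 90.00° ✓; |TM| = 14.60 ✗.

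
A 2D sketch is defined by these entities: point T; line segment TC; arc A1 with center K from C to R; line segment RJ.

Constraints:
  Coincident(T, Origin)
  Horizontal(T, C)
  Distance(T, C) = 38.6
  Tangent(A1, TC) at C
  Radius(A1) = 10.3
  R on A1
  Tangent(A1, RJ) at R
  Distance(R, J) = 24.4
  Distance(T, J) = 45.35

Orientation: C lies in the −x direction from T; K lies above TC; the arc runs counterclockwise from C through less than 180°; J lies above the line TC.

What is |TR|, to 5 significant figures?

30.207

Checks: |KC| = 10.30 ✓; |KR| = 10.30 ✓; ∠(KR, RJ) = 90.00° ✓; |RJ| = 24.40 ✓; |TJ| = 45.35 ✓.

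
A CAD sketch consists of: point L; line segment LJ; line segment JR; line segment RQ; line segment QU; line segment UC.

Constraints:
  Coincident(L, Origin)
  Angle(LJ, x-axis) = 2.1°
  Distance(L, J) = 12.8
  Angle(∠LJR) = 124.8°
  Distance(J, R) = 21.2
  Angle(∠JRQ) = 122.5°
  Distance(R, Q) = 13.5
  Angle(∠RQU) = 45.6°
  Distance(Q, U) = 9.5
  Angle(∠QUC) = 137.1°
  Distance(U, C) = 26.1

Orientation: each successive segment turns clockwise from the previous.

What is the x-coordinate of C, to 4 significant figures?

24.78

L is at the origin; LJ runs at 2.1° with length 12.8, so J = (12.79, 0.4690). ∠LJR = 124.8° gives JR at -53.10° from the x-axis; with |JR| = 21.2, R = (25.52, -16.48). ∠JRQ = 122.5° gives RQ at -110.6° from the x-axis; with |RQ| = 13.5, Q = (20.77, -29.12). ∠RQU = 45.6° gives QU at 115.0° from the x-axis; with |QU| = 9.5, U = (16.76, -20.51). ∠QUC = 137.1° gives UC at 72.10° from the x-axis; with |UC| = 26.1, C = (24.78, 4.325). So C.x = 24.78.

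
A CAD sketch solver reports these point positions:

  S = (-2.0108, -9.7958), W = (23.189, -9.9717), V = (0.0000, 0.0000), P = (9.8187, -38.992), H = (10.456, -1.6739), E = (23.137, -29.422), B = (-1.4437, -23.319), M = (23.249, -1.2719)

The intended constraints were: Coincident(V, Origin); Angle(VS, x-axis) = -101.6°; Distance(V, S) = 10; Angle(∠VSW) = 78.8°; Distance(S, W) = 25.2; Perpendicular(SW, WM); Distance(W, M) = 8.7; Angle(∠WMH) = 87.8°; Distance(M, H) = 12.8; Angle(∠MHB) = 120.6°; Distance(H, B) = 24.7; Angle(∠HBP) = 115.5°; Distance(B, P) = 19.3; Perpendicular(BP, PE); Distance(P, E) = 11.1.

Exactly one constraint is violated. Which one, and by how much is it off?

Distance(P, E) = 11.1 — off by 5.30.

V = (0.00, 0.00) ✓; VS at -101.6° ✓; |VS| = 10.00 ✓; ∠VSW = 78.80° ✓; |SW| = 25.20 ✓; ∠(SW, WM) = 90.00° ✓; |WM| = 8.700 ✓; ∠WMH = 87.81° ✓; |MH| = 12.80 ✓; ∠MHB = 120.6° ✓; |HB| = 24.70 ✓; ∠HBP = 115.5° ✓; |BP| = 19.30 ✓; ∠(BP, PE) = 90.00° ✓; |PE| = 16.40 ✗.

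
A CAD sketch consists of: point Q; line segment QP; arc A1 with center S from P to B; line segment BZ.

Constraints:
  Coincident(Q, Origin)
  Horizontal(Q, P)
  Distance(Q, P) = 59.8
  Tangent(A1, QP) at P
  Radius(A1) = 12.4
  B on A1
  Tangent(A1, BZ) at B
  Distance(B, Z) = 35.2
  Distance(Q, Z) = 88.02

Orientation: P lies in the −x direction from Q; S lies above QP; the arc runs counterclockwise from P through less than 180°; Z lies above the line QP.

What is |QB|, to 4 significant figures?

54.82

Checks: |SB| = 12.40 ✓; ∠(SB, BZ) = 90.00° ✓; |BZ| = 35.20 ✓; |QZ| = 88.02 ✓.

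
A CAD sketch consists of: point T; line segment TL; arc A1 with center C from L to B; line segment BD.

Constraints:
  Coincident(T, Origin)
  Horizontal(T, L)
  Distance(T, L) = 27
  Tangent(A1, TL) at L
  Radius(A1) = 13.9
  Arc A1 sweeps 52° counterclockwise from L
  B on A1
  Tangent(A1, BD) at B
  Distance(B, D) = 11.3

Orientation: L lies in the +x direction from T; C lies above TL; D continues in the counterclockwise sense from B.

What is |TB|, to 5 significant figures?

38.327

Tangency of A1 to TL means the radius CL is perpendicular to TL, so C = L + (0, 13.9) = (27.000, 13.900). On A1, L sits at bearing -90° from C; a 52° counterclockwise sweep puts B at bearing -38°, so B = C + 13.9·(cos -38°, sin -38°) = (37.953, 5.3423). Then |TB| = |B − T| = 38.327.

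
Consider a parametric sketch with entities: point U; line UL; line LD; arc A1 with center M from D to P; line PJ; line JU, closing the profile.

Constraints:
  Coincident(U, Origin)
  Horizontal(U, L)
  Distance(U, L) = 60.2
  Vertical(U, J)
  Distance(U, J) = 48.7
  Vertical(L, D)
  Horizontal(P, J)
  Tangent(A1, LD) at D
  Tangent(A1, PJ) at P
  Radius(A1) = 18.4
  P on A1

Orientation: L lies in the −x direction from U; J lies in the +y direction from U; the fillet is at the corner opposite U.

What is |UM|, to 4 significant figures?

51.63

U is at the origin; U and L share the same y with |UL| = 60.2 and L on the −x side, so L = (-60.20, 0.000). U and J share the same x with |UJ| = 48.7 and J on the +y side, so J = (0.000, 48.70). The virtual corner opposite U is at (-60.20, 48.70). A1 meets LD tangentially, so MD is at right angles to LD and A1 meets PJ tangentially, so MP is at right angles to PJ, with radius 18.4, so the center M sits 18.4 in from both sides at M = (-41.80, 30.30). Then |UM| = |M − U| = 51.63.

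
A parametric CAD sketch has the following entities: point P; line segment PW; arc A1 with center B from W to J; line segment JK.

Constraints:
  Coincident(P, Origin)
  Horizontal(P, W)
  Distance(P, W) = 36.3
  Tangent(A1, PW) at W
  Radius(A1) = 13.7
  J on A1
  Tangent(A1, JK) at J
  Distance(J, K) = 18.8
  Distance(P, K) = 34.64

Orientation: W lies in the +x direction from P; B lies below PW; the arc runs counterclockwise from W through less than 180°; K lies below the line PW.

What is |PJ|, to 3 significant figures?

25.3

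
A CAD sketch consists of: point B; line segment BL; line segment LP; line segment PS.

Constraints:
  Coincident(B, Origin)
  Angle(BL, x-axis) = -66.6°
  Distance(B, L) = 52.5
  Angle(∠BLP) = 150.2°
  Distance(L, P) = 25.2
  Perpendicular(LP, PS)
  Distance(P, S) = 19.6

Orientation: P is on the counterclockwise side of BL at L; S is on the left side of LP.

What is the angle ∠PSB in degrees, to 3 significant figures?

95.2°

B is at the origin; BL runs at -66.6° with length 52.5, so L = 52.5·(cos -66.6°, sin -66.6°) = (20.9, -48.2). ∠BLP = 150.2°, so LP runs at -66.6° + (180° − 150.2°) = -36.8° from the x-axis; with |LP| = 25.2, P = L + 25.2·(cos -36.8°, sin -36.8°) = (41.0, -63.3). LP is perpendicular to PS; with |PS| = 19.6 on the left of LP, S = P + 19.6·(0.599, 0.801) = (52.8, -47.6). Then cos ∠PSB = SP·SB / (|SP||SB|), giving 95.2°.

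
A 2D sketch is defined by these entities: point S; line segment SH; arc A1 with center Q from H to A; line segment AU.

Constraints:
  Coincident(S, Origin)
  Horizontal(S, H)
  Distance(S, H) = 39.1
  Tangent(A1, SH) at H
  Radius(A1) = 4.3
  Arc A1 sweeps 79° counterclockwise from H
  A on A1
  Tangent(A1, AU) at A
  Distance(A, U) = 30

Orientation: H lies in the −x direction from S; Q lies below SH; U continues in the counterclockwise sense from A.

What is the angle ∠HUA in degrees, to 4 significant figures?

5.806°

S is at the origin; S and H share the same y with |SH| = 39.1 and H on the −x side, so H = (-39.10, 0.000). A1 meets SH tangentially, so QH is at right angles to SH, so Q = H + (0, -4.3) = (-39.10, -4.300). On A1, H sits at bearing 90° from Q; a 79° counterclockwise sweep puts A at bearing 169°, so A = Q + 4.3·(cos 169°, sin 169°) = (-43.32, -3.480). The tangent condition forces QA to be normal to AU, so AU runs along (−sin 169°, cos 169°); with |AU| = 30.0, U = (-49.05, -32.93). Then cos ∠HUA = UH·UA / (|UH||UA|), giving 5.806°.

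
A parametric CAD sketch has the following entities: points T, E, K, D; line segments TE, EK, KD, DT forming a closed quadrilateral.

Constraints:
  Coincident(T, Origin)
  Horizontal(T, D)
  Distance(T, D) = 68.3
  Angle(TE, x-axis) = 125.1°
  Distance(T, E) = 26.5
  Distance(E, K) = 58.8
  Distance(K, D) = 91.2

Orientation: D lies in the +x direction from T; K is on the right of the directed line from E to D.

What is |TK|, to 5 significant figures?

40.037

Checks: |EK| = 58.80 ✓; |KD| = 91.20 ✓.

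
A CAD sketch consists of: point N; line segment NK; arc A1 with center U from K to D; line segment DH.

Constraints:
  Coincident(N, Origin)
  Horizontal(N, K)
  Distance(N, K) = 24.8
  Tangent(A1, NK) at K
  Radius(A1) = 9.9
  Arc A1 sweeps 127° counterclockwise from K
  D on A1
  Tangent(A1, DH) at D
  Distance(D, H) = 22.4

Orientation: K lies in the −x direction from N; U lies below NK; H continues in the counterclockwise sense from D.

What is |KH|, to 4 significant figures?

34.20

On A1, K sits at bearing 90° from U; a 127° counterclockwise sweep puts D at bearing 217°, so D = U + 9.9·(cos 217°, sin 217°) = (-32.71, -15.86). Since A1 is tangent to DH there, UD ⟂ DH, so DH runs along (−sin 217°, cos 217°); with |DH| = 22.4, H = (-19.23, -33.75). Then |KH| = |H − K| = 34.20.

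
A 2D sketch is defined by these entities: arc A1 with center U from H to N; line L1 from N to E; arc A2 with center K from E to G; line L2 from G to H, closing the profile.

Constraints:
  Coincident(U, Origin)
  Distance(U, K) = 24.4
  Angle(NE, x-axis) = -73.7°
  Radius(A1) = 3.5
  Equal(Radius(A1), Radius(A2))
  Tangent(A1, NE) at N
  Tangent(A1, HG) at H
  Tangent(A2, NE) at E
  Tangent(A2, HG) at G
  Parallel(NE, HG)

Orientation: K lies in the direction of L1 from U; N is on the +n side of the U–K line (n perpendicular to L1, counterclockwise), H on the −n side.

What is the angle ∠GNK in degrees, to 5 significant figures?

7.8444°

The slot axis is L1's direction at -73.7°, so u = (cos -73.7°, sin -73.7°) = (0.28067, -0.95981) and n = (−sin -73.7°, cos -73.7°) = (0.95981, 0.28067). U is at the origin and K lies 24.4 along u from U, so K = 24.4·u = (6.8483, -23.419). Tangency of A1 to both parallel lines with radius 3.5 puts N and H at U ± 3.5·n: N = (3.3593, 0.98233), H = (-3.3593, -0.98233). Equal radii place E and G the same way about K: E = K + 3.5·n = (10.208, -22.437), G = K − 3.5·n = (3.4889, -24.402). Then cos ∠GNK = NG·NK / (|NG||NK|), giving 7.8444°.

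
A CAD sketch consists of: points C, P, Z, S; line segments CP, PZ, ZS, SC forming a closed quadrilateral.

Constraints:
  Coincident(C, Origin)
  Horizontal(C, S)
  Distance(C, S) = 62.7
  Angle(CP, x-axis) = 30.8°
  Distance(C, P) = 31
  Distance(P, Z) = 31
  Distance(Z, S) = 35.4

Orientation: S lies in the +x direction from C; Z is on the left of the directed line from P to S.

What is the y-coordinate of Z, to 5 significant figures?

33.733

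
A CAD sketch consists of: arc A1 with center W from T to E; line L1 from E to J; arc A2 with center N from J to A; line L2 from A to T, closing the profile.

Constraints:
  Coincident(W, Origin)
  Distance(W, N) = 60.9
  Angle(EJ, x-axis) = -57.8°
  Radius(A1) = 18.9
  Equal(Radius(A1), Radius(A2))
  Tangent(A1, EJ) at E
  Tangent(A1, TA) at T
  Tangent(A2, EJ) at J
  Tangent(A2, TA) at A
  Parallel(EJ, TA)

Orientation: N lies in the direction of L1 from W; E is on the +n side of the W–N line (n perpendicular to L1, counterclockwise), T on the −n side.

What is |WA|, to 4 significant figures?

63.77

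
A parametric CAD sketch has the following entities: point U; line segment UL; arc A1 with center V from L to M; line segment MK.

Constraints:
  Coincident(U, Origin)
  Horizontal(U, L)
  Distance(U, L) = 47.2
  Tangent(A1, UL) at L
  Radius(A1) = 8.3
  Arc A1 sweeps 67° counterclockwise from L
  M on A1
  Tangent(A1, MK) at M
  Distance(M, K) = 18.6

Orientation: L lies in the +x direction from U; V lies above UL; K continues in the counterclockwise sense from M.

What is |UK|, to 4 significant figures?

65.95

On A1, L sits at bearing -90° from V; a 67° counterclockwise sweep puts M at bearing -23°, so M = V + 8.3·(cos -23°, sin -23°) = (54.84, 5.057). Tangency of A1 to MK means the radius VM is perpendicular to MK, so MK runs along (−sin -23°, cos -23°); with |MK| = 18.6, K = (62.11, 22.18). Then |UK| = |K − U| = 65.95.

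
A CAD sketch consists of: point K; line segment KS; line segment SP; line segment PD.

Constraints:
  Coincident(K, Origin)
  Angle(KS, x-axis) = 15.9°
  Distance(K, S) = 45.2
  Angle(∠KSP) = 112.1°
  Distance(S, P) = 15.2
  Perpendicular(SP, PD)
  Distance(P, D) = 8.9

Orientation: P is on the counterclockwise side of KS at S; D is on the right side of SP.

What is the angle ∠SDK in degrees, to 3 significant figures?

27.3°

∠KSP = 112.1°, so SP runs at 15.9° + (180° − 112.1°) = 83.8° from the x-axis; with |SP| = 15.2, P = S + 15.2·(cos 83.8°, sin 83.8°) = (45.1, 27.5). SP is perpendicular to PD; with |PD| = 8.9 on the right of SP, D = P + 8.9·(0.994, -0.108) = (54.0, 26.5). Then cos ∠SDK = DS·DK / (|DS||DK|), giving 27.3°.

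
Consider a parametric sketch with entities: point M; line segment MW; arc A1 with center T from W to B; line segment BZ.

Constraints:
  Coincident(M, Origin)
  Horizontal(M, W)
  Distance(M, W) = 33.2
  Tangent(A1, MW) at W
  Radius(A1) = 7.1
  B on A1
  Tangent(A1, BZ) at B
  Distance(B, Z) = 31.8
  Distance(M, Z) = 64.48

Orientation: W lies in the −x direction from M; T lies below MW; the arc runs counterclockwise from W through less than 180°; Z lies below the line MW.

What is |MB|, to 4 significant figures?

38.99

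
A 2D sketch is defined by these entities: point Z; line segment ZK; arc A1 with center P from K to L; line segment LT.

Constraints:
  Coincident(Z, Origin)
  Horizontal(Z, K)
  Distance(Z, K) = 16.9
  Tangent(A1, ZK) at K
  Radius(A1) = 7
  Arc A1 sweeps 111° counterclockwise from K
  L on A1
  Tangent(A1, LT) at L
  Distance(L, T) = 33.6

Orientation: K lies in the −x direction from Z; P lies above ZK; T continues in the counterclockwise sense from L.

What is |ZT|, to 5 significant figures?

46.615

Z is at the origin; Z and K share the same y with |ZK| = 16.9 and K on the −x side, so K = (-16.900, 0.0000). Since A1 is tangent to ZK there, PK ⟂ ZK, so P = K + (0, 7) = (-16.900, 7.0000). On A1, K sits at bearing -90° from P; a 111° counterclockwise sweep puts L at bearing 21°, so L = P + 7.0·(cos 21°, sin 21°) = (-10.365, 9.5086). Since A1 is tangent to LT there, PL ⟂ LT, so LT runs along (−sin 21°, cos 21°); with |LT| = 33.6, T = (-22.406, 40.877). Then |ZT| = |T − Z| = 46.615.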